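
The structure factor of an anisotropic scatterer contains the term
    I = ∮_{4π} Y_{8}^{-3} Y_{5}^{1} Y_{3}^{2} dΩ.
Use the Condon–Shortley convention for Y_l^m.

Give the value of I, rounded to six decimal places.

m-sum 0 ✓  L=16 even ✓  3≤3≤13 ✓
Π(2lᵢ+1) = 17×11×7 = 1309
triangle coeff Δ(8,5,3) = 1/136136
Σ_t [5,5]: t=5:−1/518400 = -1/518400
(3j)²=56/2431 [(8 5 3; 0 0 0)], sign=+1
Σ_t [6,6]: t=6:+1/2073600 = 1/2073600
(3j)²=15/884 [(8 5 3; -3 1 2)], sign=-1
⇒ 4πI² = 1470/2873
I = (-1)√(1470/2873/(4π)) = -0.20178363

-0.201784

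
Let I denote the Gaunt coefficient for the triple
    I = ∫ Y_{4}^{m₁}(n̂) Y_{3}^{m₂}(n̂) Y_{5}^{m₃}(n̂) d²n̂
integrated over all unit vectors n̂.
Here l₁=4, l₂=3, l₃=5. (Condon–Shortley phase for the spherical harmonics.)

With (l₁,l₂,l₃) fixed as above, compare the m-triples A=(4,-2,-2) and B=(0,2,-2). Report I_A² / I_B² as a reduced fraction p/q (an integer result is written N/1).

Same 4,3,5: normalisation and zero-m 3j drop out of the ratio.
A: Δ: 2! 6! 4! / 13! → 1/180180; sum: t=0:+1/8640 = 1/8640; 3j²(4 3 5; 4 -2 -2) = Δ·Π!·Σ² = 14/1287  (sign -1)
B: Δ: 2! 6! 4! / 13! → 1/180180; sum: t=1:−1/864 t=2:+1/576 = 1/1728; 3j²(4 3 5; 0 2 -2) = Δ·Π!·Σ² = 5/1287  (sign -1)
I_A²/I_B² = (14/1287)/(5/1287) = 14/5

14/5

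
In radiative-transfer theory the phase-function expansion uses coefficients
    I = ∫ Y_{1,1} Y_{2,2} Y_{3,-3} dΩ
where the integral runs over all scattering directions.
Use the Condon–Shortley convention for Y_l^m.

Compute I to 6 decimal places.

-0.319865

m-sum 0 ✓  L=6 even ✓  1≤3≤3 ✓
Π(2lᵢ+1) = 3×5×7 = 105
triangle coeff Δ(1,2,3) = 1/105
Σ_t [0,0]: t=0:+1/4 = 1/4
(3j)²=3/35 [(1 2 3; 0 0 0)], sign=-1
Σ_t [0,0]: t=0:+1/48 = 1/48
(3j)²=1/7 [(1 2 3; 1 2 -3)], sign=+1
⇒ 4πI² = 9/7
I = (-1)√(9/7/(4π)) = -0.31986543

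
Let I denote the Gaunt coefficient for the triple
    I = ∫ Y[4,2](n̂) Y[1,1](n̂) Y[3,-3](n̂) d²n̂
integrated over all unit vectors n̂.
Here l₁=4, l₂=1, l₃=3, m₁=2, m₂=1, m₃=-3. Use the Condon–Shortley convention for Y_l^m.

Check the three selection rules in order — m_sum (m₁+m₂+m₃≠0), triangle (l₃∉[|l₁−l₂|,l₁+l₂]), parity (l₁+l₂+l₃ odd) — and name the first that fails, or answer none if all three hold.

none

Σmᵢ = 0  ✓
l₃∈[|l₁−l₂|,l₁+l₂]=[3,5], have l₃=3  ✓
Σlᵢ = 8 ⇒ even  ✓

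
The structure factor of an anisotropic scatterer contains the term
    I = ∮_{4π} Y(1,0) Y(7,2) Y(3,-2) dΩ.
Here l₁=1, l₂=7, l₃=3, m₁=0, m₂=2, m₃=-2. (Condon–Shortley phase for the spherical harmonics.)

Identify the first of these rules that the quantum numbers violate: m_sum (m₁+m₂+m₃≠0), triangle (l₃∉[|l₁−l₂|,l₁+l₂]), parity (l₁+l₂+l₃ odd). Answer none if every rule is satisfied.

triangle

Σmᵢ = 0  ✓
l₃∈[|l₁−l₂|,l₁+l₂]=[6,8], have l₃=3  ✗
Σlᵢ = 11 ⇒ odd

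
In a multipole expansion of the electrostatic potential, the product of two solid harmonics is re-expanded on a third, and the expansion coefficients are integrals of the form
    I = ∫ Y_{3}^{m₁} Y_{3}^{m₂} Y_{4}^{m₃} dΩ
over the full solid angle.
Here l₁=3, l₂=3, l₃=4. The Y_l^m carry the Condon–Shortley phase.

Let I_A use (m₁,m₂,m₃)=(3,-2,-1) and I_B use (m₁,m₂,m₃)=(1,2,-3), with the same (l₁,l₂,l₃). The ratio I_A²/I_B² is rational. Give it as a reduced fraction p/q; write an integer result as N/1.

Shared (l₁,l₂,l₃)=(3,3,4): N and (l;000)² cancel in I_A²/I_B².
A: Δ = 2!·4!·4!/11! = 1/34650; Racah Σ t=0..0: t=0:+1/288 = 1/288; ⇒ 3j(3 3 4; 3 -2 -1)² = 5/231, sgn -1
B: Δ = 2!·4!·4!/11! = 1/34650; Racah Σ t=1..2: t=1:−1/144 t=2:+1/288 = -1/288; ⇒ 3j(3 3 4; 1 2 -3)² = 1/99, sgn +1
I_A²/I_B² = (5/231)/(1/99) = 15/7

15/7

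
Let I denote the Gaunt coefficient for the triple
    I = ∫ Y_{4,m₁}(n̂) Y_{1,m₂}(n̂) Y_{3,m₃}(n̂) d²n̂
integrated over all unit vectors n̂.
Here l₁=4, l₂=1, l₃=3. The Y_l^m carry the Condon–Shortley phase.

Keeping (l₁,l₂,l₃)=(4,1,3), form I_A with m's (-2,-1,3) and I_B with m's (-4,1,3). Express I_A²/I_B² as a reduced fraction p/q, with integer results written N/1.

1/28

Shared (l₁,l₂,l₃)=(4,1,3): N and (l;000)² cancel in I_A²/I_B².
A: Δ = 2!·6!·0!/9! = 1/252; Racah Σ t=0..0: t=0:+1/1440 = 1/1440; ⇒ 3j(4 1 3; -2 -1 3)² = 1/252, sgn +1
B: Δ = 2!·6!·0!/9! = 1/252; Racah Σ t=2..2: t=2:+1/1440 = 1/1440; ⇒ 3j(4 1 3; -4 1 3)² = 1/9, sgn +1
I_A²/I_B² = (1/252)/(1/9) = 1/28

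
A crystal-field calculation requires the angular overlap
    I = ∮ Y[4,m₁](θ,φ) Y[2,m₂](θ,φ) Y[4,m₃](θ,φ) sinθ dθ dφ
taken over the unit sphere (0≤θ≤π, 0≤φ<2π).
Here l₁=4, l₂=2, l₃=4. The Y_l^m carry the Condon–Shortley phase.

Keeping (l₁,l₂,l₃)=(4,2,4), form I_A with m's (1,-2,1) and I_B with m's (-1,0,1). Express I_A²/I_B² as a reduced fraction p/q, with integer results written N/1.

600/289

l's match ⇒ only the (l;m) 3-j factors differ between A and B.
A: triangle coeff Δ(4,2,4) = 1/13860; Σ_t [0,0]: t=0:+1/144 = 1/144; (3j)²=10/231 [(4 2 4; 1 -2 1)], sign=-1
B: triangle coeff Δ(4,2,4) = 1/13860; Σ_t [0,2]: t=0:+1/480 t=1:−1/48 t=2:+1/144 = -17/1440; (3j)²=289/13860 [(4 2 4; -1 0 1)], sign=+1
I_A²/I_B² = (10/231)/(289/13860) = 600/289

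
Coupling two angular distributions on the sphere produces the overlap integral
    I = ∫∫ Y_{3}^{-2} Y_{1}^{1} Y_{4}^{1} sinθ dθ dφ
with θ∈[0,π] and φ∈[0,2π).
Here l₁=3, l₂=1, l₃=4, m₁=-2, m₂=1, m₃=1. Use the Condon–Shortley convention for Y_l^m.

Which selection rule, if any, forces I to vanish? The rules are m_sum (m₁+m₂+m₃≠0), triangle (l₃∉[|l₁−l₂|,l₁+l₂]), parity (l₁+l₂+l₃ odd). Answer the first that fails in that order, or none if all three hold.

Σmᵢ = 0  ✓
l₃∈[|l₁−l₂|,l₁+l₂]=[2,4], have l₃=4  ✓
Σlᵢ = 8 ⇒ even  ✓

none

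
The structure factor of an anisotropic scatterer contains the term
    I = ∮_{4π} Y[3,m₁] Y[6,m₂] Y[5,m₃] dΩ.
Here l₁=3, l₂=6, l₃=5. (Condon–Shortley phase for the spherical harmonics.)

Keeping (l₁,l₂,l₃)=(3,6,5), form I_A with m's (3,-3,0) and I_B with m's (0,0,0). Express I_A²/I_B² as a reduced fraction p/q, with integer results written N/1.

12/7

Same 3,6,5: normalisation and zero-m 3j drop out of the ratio.
A: Δ: 4! 2! 8! / 15! → 1/675675; sum: t=0:+1/34560 = 1/34560; 3j²(3 6 5; 3 -3 0) = Δ·Π!·Σ² = 4/143  (sign -1)
B: Δ: 4! 2! 8! / 15! → 1/675675; sum: t=1:−1/8640 t=2:+1/2304 t=3:−1/8640 = 7/34560; 3j²(3 6 5; 0 0 0) = Δ·Π!·Σ² = 7/429  (sign -1)
I_A²/I_B² = (4/143)/(7/429) = 12/7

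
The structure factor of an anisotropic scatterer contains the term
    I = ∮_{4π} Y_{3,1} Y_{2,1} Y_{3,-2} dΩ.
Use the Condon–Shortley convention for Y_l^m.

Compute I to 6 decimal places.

Checks pass: Σm=0; 8 even; l₃=3∈[1,5].
(2·3+1)(2·2+1)(2·3+1) = 245
Δ: 2! 4! 2! / 9! → 1/3780
sum: t=0:+1/24 t=1:−1/4 t=2:+1/24 = -1/6
3j²(3 2 3; 0 0 0) = Δ·Π!·Σ² = 4/105  (sign +1)
sum: t=1:−1/12 t=2:+1/48 = -1/16
3j²(3 2 3; 1 1 -2) = Δ·Π!·Σ² = 1/28  (sign +1)
combine: 4πI² = 245·4/105·1/28 = 1/3
take √, sign +1: I = 0.16286750

0.162868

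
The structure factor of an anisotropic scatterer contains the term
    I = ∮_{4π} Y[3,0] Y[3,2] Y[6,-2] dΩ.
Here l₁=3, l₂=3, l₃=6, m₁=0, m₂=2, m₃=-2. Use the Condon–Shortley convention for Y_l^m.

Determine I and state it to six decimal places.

m-sum 0 ✓  L=12 even ✓  0≤6≤6 ✓
Π(2lᵢ+1) = 7×7×13 = 637
triangle coeff Δ(3,3,6) = 1/12012
Σ_t [0,0]: t=0:+1/1296 = 1/1296
(3j)²=100/3003 [(3 3 6; 0 0 0)], sign=+1
Σ_t [0,0]: t=0:+1/4320 = 1/4320
(3j)²=8/429 [(3 3 6; 0 2 -2)], sign=+1
⇒ 4πI² = 5600/14157
I = (+1)√(5600/14157/(4π)) = 0.17742036

0.177420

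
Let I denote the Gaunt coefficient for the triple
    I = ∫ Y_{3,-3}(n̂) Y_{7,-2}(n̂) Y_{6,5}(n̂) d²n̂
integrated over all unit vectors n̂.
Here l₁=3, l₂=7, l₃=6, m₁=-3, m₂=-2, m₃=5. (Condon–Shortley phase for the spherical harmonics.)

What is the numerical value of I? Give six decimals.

Checks pass: Σm=0; 16 even; l₃=6∈[4,10].
(2·3+1)(2·7+1)(2·6+1) = 1365
Δ: 4! 2! 10! / 17! → 1/2042040
sum: t=1:−1/207360 t=2:+1/57600 t=3:−1/207360 = 1/129600
3j²(3 7 6; 0 0 0) = Δ·Π!·Σ² = 168/12155  (sign +1)
sum: t=4:+1/17418240 = 1/17418240
3j²(3 7 6; -3 -2 5) = Δ·Π!·Σ² = 25/12376  (sign -1)
combine: 4πI² = 1365·168/12155·25/12376 = 1575/41327
take √, sign -1: I = -0.05507042

-0.055070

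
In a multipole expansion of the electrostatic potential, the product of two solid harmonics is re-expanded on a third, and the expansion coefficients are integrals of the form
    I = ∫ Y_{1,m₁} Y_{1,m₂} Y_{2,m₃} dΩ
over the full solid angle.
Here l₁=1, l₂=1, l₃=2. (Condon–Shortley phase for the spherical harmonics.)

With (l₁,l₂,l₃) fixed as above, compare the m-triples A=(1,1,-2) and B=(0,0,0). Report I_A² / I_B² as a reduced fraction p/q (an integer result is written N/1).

Shared (l₁,l₂,l₃)=(1,1,2): N and (l;000)² cancel in I_A²/I_B².
A: Δ = 0!·2!·2!/5! = 1/30; Racah Σ t=0..0: t=0:+1/4 = 1/4; ⇒ 3j(1 1 2; 1 1 -2)² = 1/5, sgn +1
B: Δ = 0!·2!·2!/5! = 1/30; Racah Σ t=0..0: t=0:+1/1 = 1/1; ⇒ 3j(1 1 2; 0 0 0)² = 2/15, sgn +1
I_A²/I_B² = (1/5)/(2/15) = 3/2

3/2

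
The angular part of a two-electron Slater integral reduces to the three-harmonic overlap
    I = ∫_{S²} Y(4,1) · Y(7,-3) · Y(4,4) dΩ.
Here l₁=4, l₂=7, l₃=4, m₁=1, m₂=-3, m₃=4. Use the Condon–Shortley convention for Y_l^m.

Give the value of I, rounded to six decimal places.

0.000000

m-sum = 1 − 3 + 4 = 2 ≠ 0 ⇒ I = 0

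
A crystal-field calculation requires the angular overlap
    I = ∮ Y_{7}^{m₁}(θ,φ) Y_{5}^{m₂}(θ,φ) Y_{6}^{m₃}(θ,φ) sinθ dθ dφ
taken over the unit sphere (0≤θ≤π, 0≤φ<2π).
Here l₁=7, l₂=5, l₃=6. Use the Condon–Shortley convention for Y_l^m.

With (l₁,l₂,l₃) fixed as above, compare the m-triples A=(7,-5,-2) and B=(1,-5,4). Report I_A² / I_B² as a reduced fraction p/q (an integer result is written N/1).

143/280

Same 7,5,6: normalisation and zero-m 3j drop out of the ratio.
A: Δ: 6! 8! 4! / 19! → 1/174594420; sum: t=0:+1/696729600 = 1/696729600; 3j²(7 5 6; 7 -5 -2) = Δ·Π!·Σ² = 7/1938  (sign +1)
B: Δ: 6! 8! 4! / 19! → 1/174594420; sum: t=0:+1/24883200 = 1/24883200; 3j²(7 5 6; 1 -5 4) = Δ·Π!·Σ² = 980/138567  (sign +1)
I_A²/I_B² = (7/1938)/(980/138567) = 143/280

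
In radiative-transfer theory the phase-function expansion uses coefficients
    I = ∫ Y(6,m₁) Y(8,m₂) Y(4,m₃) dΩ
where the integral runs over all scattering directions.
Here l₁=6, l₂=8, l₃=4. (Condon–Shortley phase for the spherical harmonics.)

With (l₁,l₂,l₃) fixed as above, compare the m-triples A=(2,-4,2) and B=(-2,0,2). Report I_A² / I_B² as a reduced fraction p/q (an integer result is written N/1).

15059/21294

Same 6,8,4: normalisation and zero-m 3j drop out of the ratio.
A: Δ: 10! 2! 6! / 19! → 1/23279256; sum: t=2:+1/7741440 t=3:−1/3628800 t=4:+1/24883200 = -37/348364800; 3j²(6 8 4; 2 -4 2) = Δ·Π!·Σ² = 1369/176358  (sign -1)
B: Δ: 10! 2! 6! / 19! → 1/23279256; sum: t=6:+1/1658880 t=7:−1/3628800 t=8:+1/116121600 = 13/38707200; 3j²(6 8 4; -2 0 2) = Δ·Π!·Σ² = 39/3553  (sign +1)
I_A²/I_B² = (1369/176358)/(39/3553) = 15059/21294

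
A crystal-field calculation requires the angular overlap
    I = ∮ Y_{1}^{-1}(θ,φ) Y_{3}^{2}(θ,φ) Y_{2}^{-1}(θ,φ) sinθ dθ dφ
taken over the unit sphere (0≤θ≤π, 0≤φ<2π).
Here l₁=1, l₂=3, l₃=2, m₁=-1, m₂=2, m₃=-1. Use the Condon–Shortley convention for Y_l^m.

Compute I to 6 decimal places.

Rules hold: Σm=0, L=6 even, 2≤2≤4.
N = 3·7·5 = 105
Δ = 2!·0!·4!/7! = 1/105
Racah Σ t=1..1: t=1:−1/4 = -1/4
⇒ 3j(1 3 2; 0 0 0)² = 3/35, sgn -1
Racah Σ t=2..2: t=2:+1/12 = 1/12
⇒ 3j(1 3 2; -1 2 -1)² = 2/21, sgn -1
4πI² = N·(3j₀)²·(3jₘ)² = 6/7
I = +1·√(0.857143/4π) = 0.26116903

0.261169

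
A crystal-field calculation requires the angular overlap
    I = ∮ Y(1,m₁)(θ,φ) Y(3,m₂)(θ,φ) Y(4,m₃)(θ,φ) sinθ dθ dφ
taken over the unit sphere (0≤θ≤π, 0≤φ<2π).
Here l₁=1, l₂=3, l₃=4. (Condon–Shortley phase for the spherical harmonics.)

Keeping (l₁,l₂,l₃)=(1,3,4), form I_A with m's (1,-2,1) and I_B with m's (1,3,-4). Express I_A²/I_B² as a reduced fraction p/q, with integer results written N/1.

3/28

Shared (l₁,l₂,l₃)=(1,3,4): N and (l;000)² cancel in I_A²/I_B².
A: Δ = 0!·2!·6!/9! = 1/252; Racah Σ t=0..0: t=0:+1/240 = 1/240; ⇒ 3j(1 3 4; 1 -2 1)² = 1/84, sgn -1
B: Δ = 0!·2!·6!/9! = 1/252; Racah Σ t=0..0: t=0:+1/1440 = 1/1440; ⇒ 3j(1 3 4; 1 3 -4)² = 1/9, sgn +1
I_A²/I_B² = (1/84)/(1/9) = 3/28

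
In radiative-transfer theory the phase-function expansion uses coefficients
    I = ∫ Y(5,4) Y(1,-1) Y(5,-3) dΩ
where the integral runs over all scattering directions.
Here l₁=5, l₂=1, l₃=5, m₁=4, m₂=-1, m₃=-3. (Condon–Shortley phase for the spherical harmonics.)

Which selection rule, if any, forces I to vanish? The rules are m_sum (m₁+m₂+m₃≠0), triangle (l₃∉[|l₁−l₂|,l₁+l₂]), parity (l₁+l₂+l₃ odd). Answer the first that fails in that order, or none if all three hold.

parity

m₁+m₂+m₃ = 4 − 1 − 3 = 0  ✓
triangle: |5−1|=4 ≤ l₃=5 ≤ 5+1=6  ✓
parity: l₁+l₂+l₃ = 11 is odd  ✗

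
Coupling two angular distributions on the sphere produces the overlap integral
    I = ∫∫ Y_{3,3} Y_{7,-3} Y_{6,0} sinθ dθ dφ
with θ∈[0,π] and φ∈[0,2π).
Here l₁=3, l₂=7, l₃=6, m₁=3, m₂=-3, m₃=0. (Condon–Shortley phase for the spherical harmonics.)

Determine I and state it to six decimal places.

0.186383

m-sum 0 ✓  L=16 even ✓  4≤6≤10 ✓
Π(2lᵢ+1) = 7×15×13 = 1365
triangle coeff Δ(3,7,6) = 1/2042040
Σ_t [1,3]: t=1:−1/207360 t=2:+1/57600 t=3:−1/207360 = 1/129600
(3j)²=168/12155 [(3 7 6; 0 0 0)], sign=+1
Σ_t [0,0]: t=0:+1/829440 = 1/829440
(3j)²=225/9724 [(3 7 6; 3 -3 0)], sign=+1
⇒ 4πI² = 198450/454597
I = (+1)√(198450/454597/(4π)) = 0.18638345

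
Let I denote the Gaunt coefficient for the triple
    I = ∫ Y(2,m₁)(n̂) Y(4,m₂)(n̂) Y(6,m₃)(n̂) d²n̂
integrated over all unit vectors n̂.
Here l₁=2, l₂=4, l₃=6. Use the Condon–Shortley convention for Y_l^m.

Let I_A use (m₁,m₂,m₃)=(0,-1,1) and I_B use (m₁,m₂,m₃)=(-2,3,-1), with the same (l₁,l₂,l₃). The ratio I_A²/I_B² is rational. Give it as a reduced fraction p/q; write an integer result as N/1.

Shared (l₁,l₂,l₃)=(2,4,6): N and (l;000)² cancel in I_A²/I_B².
A: Δ = 0!·4!·8!/13! = 1/6435; Racah Σ t=0..0: t=0:+1/2880 = 1/2880; ⇒ 3j(2 4 6; 0 -1 1)² = 14/429, sgn -1
B: Δ = 0!·4!·8!/13! = 1/6435; Racah Σ t=0..0: t=0:+1/120960 = 1/120960; ⇒ 3j(2 4 6; -2 3 -1)² = 1/1287, sgn -1
I_A²/I_B² = (14/429)/(1/1287) = 42/1

42/1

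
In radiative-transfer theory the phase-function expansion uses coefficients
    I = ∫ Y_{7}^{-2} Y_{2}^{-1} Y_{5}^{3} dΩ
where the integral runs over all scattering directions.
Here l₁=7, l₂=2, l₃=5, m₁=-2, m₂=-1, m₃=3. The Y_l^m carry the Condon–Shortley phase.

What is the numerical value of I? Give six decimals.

Checks pass: Σm=0; 14 even; l₃=5∈[5,9].
(2·7+1)(2·2+1)(2·5+1) = 825
Δ: 4! 10! 0! / 15! → 1/15015
sum: t=2:+1/57600 = 1/57600
3j²(7 2 5; 0 0 0) = Δ·Π!·Σ² = 21/715  (sign -1)
sum: t=1:−1/483840 = -1/483840
3j²(7 2 5; -2 -1 3) = Δ·Π!·Σ² = 6/1001  (sign -1)
combine: 4πI² = 825·21/715·6/1001 = 270/1859
take √, sign +1: I = 0.10750713

0.107507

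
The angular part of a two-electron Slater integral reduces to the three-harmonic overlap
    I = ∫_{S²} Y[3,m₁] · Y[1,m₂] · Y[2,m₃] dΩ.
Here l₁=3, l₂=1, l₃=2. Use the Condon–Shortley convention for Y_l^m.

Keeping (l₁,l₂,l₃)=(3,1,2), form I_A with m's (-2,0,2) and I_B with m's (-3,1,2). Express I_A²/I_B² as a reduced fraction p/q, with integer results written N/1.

Same 3,1,2: normalisation and zero-m 3j drop out of the ratio.
A: Δ: 2! 4! 0! / 7! → 1/105; sum: t=1:−1/24 = -1/24; 3j²(3 1 2; -2 0 2) = Δ·Π!·Σ² = 1/21  (sign -1)
B: Δ: 2! 4! 0! / 7! → 1/105; sum: t=2:+1/48 = 1/48; 3j²(3 1 2; -3 1 2) = Δ·Π!·Σ² = 1/7  (sign +1)
I_A²/I_B² = (1/21)/(1/7) = 1/3

1/3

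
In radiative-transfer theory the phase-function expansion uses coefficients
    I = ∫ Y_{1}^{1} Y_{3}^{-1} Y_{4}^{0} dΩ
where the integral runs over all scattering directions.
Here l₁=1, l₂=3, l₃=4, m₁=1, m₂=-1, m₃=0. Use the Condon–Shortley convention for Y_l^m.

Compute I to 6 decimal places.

0.150786

m-sum 0 ✓  L=8 even ✓  2≤4≤4 ✓
Π(2lᵢ+1) = 3×7×9 = 189
triangle coeff Δ(1,3,4) = 1/252
Σ_t [0,0]: t=0:+1/36 = 1/36
(3j)²=4/63 [(1 3 4; 0 0 0)], sign=+1
Σ_t [0,0]: t=0:+1/96 = 1/96
(3j)²=1/42 [(1 3 4; 1 -1 0)], sign=+1
⇒ 4πI² = 2/7
I = (+1)√(2/7/(4π)) = 0.15078601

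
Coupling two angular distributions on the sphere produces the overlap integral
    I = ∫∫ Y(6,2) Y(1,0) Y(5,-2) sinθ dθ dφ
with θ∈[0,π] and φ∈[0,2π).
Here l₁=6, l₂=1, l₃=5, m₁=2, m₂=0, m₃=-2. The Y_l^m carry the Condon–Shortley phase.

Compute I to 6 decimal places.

0.231133

m-sum 0 ✓  L=12 even ✓  5≤5≤7 ✓
Π(2lᵢ+1) = 13×3×11 = 429
triangle coeff Δ(6,1,5) = 1/858
Σ_t [1,1]: t=1:−1/14400 = -1/14400
(3j)²=6/143 [(6 1 5; 0 0 0)], sign=+1
Σ_t [1,1]: t=1:−1/30240 = -1/30240
(3j)²=16/429 [(6 1 5; 2 0 -2)], sign=+1
⇒ 4πI² = 96/143
I = (+1)√(96/143/(4π)) = 0.23113338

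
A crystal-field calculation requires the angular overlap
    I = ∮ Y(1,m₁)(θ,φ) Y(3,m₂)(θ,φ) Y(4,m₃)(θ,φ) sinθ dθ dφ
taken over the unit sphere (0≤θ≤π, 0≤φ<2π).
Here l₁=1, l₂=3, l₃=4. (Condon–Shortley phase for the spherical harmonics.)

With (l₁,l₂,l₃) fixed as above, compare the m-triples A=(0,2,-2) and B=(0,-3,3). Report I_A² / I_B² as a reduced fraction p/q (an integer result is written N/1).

l's match ⇒ only the (l;m) 3-j factors differ between A and B.
A: triangle coeff Δ(1,3,4) = 1/252; Σ_t [0,0]: t=0:+1/120 = 1/120; (3j)²=1/21 [(1 3 4; 0 2 -2)], sign=+1
B: triangle coeff Δ(1,3,4) = 1/252; Σ_t [0,0]: t=0:+1/720 = 1/720; (3j)²=1/36 [(1 3 4; 0 -3 3)], sign=-1
I_A²/I_B² = (1/21)/(1/36) = 12/7

12/7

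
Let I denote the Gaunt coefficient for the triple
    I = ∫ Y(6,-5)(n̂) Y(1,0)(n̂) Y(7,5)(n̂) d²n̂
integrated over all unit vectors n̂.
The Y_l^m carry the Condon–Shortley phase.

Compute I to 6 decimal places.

Rules hold: Σm=0, L=14 even, 5≤7≤7.
N = 13·3·15 = 585
Δ = 0!·12!·2!/15! = 1/1365
Racah Σ t=0..0: t=0:+1/518400 = 1/518400
⇒ 3j(6 1 7; 0 0 0)² = 7/195, sgn -1
Racah Σ t=0..0: t=0:+1/39916800 = 1/39916800
⇒ 3j(6 1 7; -5 0 5)² = 8/455, sgn +1
4πI² = N·(3j₀)²·(3jₘ)² = 24/65
I = -1·√(0.369231/4π) = -0.17141310

-0.171413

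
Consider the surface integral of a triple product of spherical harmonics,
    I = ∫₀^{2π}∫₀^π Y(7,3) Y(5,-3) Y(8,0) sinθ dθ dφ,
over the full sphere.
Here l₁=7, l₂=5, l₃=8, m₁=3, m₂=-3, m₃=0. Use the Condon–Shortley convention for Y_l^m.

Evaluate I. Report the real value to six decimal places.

0.042520

m-sum 0 ✓  L=20 even ✓  2≤8≤12 ✓
Π(2lᵢ+1) = 15×11×17 = 2805
triangle coeff Δ(7,5,8) = 1/814773960
Σ_t [0,4]: t=0:+1/87091200 t=1:−1/4976640 t=2:+1/2073600 t=3:−1/4976640 t=4:+1/87091200 = 1/9676800
(3j)²=360/46189 [(7 5 8; 0 0 0)], sign=+1
Σ_t [0,2]: t=0:+1/19906560 t=1:−1/21772800 t=2:+1/232243200 = 1/116121600
(3j)²=48/46189 [(7 5 8; 3 -3 0)], sign=+1
⇒ 4πI² = 259200/11408683
I = (+1)√(259200/11408683/(4π)) = 0.04252015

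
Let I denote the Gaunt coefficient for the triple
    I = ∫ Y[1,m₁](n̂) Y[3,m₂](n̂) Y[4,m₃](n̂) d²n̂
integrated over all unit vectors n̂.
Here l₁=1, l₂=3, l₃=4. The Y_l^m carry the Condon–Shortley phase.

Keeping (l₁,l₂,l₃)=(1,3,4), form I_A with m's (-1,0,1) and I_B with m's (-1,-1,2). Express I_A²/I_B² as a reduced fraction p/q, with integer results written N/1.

l's match ⇒ only the (l;m) 3-j factors differ between A and B.
A: triangle coeff Δ(1,3,4) = 1/252; Σ_t [0,0]: t=0:+1/72 = 1/72; (3j)²=5/126 [(1 3 4; -1 0 1)], sign=-1
B: triangle coeff Δ(1,3,4) = 1/252; Σ_t [0,0]: t=0:+1/96 = 1/96; (3j)²=5/84 [(1 3 4; -1 -1 2)], sign=+1
I_A²/I_B² = (5/126)/(5/84) = 2/3

2/3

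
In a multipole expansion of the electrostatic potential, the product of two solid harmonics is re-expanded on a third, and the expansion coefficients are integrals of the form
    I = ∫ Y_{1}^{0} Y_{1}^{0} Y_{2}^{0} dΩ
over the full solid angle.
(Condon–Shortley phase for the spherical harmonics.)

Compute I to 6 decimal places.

0.252313

Rules hold: Σm=0, L=4 even, 0≤2≤2.
N = 3·3·5 = 45
Δ = 0!·2!·2!/5! = 1/30
Racah Σ t=0..0: t=0:+1/1 = 1/1
⇒ 3j(1 1 2; 0 0 0)² = 2/15, sgn +1
(m-triple is (0,0,0) — same symbol as above.)
4πI² = N·(3j₀)²·(3jₘ)² = 4/5
I = +1·√(0.8/4π) = 0.25231325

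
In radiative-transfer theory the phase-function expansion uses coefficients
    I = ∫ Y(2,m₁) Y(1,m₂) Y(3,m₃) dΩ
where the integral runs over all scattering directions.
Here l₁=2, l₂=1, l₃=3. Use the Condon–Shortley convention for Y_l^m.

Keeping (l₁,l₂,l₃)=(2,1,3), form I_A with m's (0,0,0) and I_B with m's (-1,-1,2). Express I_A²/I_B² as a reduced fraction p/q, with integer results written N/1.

9/10

l's match ⇒ only the (l;m) 3-j factors differ between A and B.
A: triangle coeff Δ(2,1,3) = 1/105; Σ_t [0,0]: t=0:+1/4 = 1/4; (3j)²=3/35 [(2 1 3; 0 0 0)], sign=-1
B: triangle coeff Δ(2,1,3) = 1/105; Σ_t [0,0]: t=0:+1/12 = 1/12; (3j)²=2/21 [(2 1 3; -1 -1 2)], sign=-1
I_A²/I_B² = (3/35)/(2/21) = 9/10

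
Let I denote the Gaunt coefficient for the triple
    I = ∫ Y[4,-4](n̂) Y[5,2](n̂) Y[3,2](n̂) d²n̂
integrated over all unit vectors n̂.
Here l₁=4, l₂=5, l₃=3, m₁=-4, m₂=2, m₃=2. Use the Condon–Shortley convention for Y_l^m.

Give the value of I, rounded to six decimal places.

-0.109480

Checks pass: Σm=0; 12 even; l₃=3∈[1,9].
(2·4+1)(2·5+1)(2·3+1) = 693
Δ: 6! 2! 4! / 13! → 1/180180
sum: t=2:+1/576 t=3:−1/144 t=4:+1/576 = -1/288
3j²(4 5 3; 0 0 0) = Δ·Π!·Σ² = 20/1001  (sign +1)
sum: t=6:+1/8640 = 1/8640
3j²(4 5 3; -4 2 2) = Δ·Π!·Σ² = 14/1287  (sign -1)
combine: 4πI² = 693·20/1001·14/1287 = 280/1859
take √, sign -1: I = -0.10947990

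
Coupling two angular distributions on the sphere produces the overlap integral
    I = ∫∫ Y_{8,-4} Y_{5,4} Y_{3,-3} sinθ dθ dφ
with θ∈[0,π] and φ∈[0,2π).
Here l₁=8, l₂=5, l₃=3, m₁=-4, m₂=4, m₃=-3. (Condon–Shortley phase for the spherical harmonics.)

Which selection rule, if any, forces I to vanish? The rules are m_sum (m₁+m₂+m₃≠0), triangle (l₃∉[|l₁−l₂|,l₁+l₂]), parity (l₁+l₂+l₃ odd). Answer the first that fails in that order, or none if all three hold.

m_sum

azimuthal sum: -4 + 4 − 3 = -3  ✗
3 ≤ 3 ≤ 13 (triangle on l)
L = 8 + 5 + 3 = 16 (even)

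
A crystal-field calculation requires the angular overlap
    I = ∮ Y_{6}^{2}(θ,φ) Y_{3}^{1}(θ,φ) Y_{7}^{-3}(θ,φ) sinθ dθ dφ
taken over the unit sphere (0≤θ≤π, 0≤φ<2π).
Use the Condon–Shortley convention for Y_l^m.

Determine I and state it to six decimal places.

m-sum 0 ✓  L=16 even ✓  3≤7≤9 ✓
Π(2lᵢ+1) = 13×7×15 = 1365
triangle coeff Δ(6,3,7) = 1/2042040
Σ_t [0,2]: t=0:+1/207360 t=1:−1/57600 t=2:+1/207360 = -1/129600
(3j)²=168/12155 [(6 3 7; 0 0 0)], sign=+1
Σ_t [0,2]: t=0:+1/829440 t=1:−1/181440 t=2:+1/645120 = -1/362880
(3j)²=256/17017 [(6 3 7; 2 1 -3)], sign=-1
⇒ 4πI² = 129024/454597
I = (-1)√(129024/454597/(4π)) = -0.15028548

-0.150285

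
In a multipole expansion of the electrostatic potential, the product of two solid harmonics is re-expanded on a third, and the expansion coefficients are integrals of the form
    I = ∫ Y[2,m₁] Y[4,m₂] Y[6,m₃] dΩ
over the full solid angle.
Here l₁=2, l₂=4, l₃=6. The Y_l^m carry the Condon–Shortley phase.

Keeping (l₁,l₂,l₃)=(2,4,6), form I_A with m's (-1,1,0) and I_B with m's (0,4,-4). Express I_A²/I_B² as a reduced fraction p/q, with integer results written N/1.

Same 2,4,6: normalisation and zero-m 3j drop out of the ratio.
A: Δ: 0! 4! 8! / 13! → 1/6435; sum: t=0:+1/4320 = 1/4320; 3j²(2 4 6; -1 1 0) = Δ·Π!·Σ² = 8/429  (sign +1)
B: Δ: 0! 4! 8! / 13! → 1/6435; sum: t=0:+1/161280 = 1/161280; 3j²(2 4 6; 0 4 -4) = Δ·Π!·Σ² = 1/143  (sign +1)
I_A²/I_B² = (8/429)/(1/143) = 8/3

8/3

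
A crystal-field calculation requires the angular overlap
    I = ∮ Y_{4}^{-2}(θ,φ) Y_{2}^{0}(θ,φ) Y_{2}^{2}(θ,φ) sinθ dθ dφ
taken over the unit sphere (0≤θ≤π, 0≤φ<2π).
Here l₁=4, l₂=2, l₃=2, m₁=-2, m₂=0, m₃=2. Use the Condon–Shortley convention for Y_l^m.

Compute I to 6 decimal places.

Rules hold: Σm=0, L=8 even, 2≤2≤6.
N = 9·5·5 = 225
Δ = 4!·4!·0!/9! = 1/630
Racah Σ t=2..2: t=2:+1/16 = 1/16
⇒ 3j(4 2 2; 0 0 0)² = 2/35, sgn +1
Racah Σ t=2..2: t=2:+1/96 = 1/96
⇒ 3j(4 2 2; -2 0 2)² = 1/42, sgn +1
4πI² = N·(3j₀)²·(3jₘ)² = 15/49
I = +1·√(0.306122/4π) = 0.15607835

0.156078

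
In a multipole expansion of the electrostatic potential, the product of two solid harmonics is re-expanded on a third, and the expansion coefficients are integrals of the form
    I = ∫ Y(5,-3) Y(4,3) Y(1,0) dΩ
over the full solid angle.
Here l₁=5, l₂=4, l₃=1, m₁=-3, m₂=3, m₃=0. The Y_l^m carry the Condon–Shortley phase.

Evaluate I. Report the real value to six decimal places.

m-sum 0 ✓  L=10 even ✓  1≤1≤9 ✓
Π(2lᵢ+1) = 11×9×3 = 297
triangle coeff Δ(5,4,1) = 1/495
Σ_t [4,4]: t=4:+1/576 = 1/576
(3j)²=5/99 [(5 4 1; 0 0 0)], sign=-1
Σ_t [7,7]: t=7:−1/5040 = -1/5040
(3j)²=16/495 [(5 4 1; -3 3 0)], sign=+1
⇒ 4πI² = 16/33
I = (-1)√(16/33/(4π)) = -0.19642560

-0.196426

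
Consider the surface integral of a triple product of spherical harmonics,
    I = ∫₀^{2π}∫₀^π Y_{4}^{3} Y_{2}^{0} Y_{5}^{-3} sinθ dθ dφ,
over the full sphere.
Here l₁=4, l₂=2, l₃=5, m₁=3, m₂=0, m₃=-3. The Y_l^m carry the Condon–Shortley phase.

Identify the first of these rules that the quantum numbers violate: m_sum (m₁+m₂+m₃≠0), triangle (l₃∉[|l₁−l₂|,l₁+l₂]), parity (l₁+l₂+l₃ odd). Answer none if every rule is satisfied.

parity

Σmᵢ = 0  ✓
l₃∈[|l₁−l₂|,l₁+l₂]=[2,6], have l₃=5  ✓
Σlᵢ = 11 ⇒ odd  ✗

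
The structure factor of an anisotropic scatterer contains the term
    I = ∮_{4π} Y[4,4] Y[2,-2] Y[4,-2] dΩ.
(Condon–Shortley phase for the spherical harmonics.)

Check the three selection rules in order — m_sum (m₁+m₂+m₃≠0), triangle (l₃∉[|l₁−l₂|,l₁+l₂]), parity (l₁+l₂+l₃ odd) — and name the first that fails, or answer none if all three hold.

none

azimuthal sum: 4 − 2 − 2 = 0  ✓
2 ≤ 4 ≤ 6 (triangle on l)  ✓
L = 4 + 2 + 4 = 10 (even)  ✓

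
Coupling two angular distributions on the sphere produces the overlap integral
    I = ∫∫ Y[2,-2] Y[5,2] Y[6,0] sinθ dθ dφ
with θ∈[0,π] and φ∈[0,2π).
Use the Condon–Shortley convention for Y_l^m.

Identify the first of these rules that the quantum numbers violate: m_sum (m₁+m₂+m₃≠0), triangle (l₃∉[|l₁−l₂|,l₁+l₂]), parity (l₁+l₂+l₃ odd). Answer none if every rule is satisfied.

parity

Σmᵢ = 0  ✓
l₃∈[|l₁−l₂|,l₁+l₂]=[3,7], have l₃=6  ✓
Σlᵢ = 13 ⇒ odd  ✗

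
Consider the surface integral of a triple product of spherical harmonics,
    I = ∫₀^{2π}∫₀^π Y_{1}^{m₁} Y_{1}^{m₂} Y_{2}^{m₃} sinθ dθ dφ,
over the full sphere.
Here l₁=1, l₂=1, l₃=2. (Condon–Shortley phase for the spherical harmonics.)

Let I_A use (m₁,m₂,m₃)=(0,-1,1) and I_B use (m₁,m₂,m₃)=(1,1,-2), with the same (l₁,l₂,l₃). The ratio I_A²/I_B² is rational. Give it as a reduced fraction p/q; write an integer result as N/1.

Same 1,1,2: normalisation and zero-m 3j drop out of the ratio.
A: Δ: 0! 2! 2! / 5! → 1/30; sum: t=0:+1/2 = 1/2; 3j²(1 1 2; 0 -1 1) = Δ·Π!·Σ² = 1/10  (sign -1)
B: Δ: 0! 2! 2! / 5! → 1/30; sum: t=0:+1/4 = 1/4; 3j²(1 1 2; 1 1 -2) = Δ·Π!·Σ² = 1/5  (sign +1)
I_A²/I_B² = (1/10)/(1/5) = 1/2

1/2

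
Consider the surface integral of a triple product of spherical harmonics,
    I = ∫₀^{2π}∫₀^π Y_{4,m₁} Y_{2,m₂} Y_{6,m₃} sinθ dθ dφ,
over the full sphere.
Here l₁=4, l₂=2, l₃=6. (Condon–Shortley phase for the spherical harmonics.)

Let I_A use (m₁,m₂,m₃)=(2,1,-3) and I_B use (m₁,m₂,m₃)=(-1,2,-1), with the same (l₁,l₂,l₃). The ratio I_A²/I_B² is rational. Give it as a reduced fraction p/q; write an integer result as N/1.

Shared (l₁,l₂,l₃)=(4,2,6): N and (l;000)² cancel in I_A²/I_B².
A: Δ = 0!·8!·4!/13! = 1/6435; Racah Σ t=0..0: t=0:+1/8640 = 1/8640; ⇒ 3j(4 2 6; 2 1 -3)² = 28/715, sgn -1
B: Δ = 0!·8!·4!/13! = 1/6435; Racah Σ t=0..0: t=0:+1/17280 = 1/17280; ⇒ 3j(4 2 6; -1 2 -1)² = 7/1287, sgn -1
I_A²/I_B² = (28/715)/(7/1287) = 36/5

36/5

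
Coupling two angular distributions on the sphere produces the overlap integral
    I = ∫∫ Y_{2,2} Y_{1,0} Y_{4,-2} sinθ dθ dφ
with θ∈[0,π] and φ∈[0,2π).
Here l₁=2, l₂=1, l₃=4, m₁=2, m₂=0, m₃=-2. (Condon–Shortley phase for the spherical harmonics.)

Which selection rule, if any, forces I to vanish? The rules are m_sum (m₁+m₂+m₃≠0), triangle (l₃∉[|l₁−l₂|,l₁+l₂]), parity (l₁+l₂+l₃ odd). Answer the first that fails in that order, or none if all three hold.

m₁+m₂+m₃ = 2 + 0 − 2 = 0  ✓
triangle: |2−1|=1 ≤ l₃=4 ≤ 2+1=3  ✗
parity: l₁+l₂+l₃ = 7 is odd

triangle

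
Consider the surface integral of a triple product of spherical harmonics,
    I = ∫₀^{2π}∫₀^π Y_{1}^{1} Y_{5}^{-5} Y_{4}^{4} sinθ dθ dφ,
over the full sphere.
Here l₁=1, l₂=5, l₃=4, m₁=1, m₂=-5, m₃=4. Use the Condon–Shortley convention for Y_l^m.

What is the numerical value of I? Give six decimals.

-0.329416

Checks pass: Σm=0; 10 even; l₃=4∈[4,6].
(2·1+1)(2·5+1)(2·4+1) = 297
Δ: 2! 0! 8! / 11! → 1/495
sum: t=1:−1/576 = -1/576
3j²(1 5 4; 0 0 0) = Δ·Π!·Σ² = 5/99  (sign -1)
sum: t=0:+1/80640 = 1/80640
3j²(1 5 4; 1 -5 4) = Δ·Π!·Σ² = 1/11  (sign +1)
combine: 4πI² = 297·5/99·1/11 = 15/11
take √, sign -1: I = -0.32941575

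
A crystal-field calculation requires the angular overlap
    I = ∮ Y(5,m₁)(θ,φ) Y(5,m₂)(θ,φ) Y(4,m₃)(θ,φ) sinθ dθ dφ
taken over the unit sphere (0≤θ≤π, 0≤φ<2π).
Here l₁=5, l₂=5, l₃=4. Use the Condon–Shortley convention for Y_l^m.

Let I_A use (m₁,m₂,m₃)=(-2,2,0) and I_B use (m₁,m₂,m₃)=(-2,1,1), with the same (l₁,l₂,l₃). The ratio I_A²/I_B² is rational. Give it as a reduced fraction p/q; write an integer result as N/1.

l's match ⇒ only the (l;m) 3-j factors differ between A and B.
A: triangle coeff Δ(5,5,4) = 1/3153150; Σ_t [3,6]: t=3:−1/20736 t=4:+1/1728 t=5:−1/1920 t=6:+1/25920 = 1/20736; (3j)²=1/2574 [(5 5 4; -2 2 0)], sign=+1
B: triangle coeff Δ(5,5,4) = 1/3153150; Σ_t [3,6]: t=3:−1/5184 t=4:+1/1152 t=5:−1/2880 t=6:+1/103680 = 7/20736; (3j)²=35/2574 [(5 5 4; -2 1 1)], sign=-1
I_A²/I_B² = (1/2574)/(35/2574) = 1/35

1/35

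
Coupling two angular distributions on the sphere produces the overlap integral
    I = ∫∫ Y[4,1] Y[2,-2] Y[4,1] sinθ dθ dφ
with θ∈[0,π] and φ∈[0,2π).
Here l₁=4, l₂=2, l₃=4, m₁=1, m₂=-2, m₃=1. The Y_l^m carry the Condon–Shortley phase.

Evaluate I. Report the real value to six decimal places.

Rules hold: Σm=0, L=10 even, 2≤4≤6.
N = 9·5·9 = 405
Δ = 2!·6!·2!/11! = 1/13860
Racah Σ t=0..2: t=0:+1/192 t=1:−1/36 t=2:+1/192 = -5/288
⇒ 3j(4 2 4; 0 0 0)² = 20/693, sgn -1
Racah Σ t=0..0: t=0:+1/144 = 1/144
⇒ 3j(4 2 4; 1 -2 1)² = 10/231, sgn -1
4πI² = N·(3j₀)²·(3jₘ)² = 3000/5929
I = +1·√(0.505988/4π) = 0.20066192

0.200662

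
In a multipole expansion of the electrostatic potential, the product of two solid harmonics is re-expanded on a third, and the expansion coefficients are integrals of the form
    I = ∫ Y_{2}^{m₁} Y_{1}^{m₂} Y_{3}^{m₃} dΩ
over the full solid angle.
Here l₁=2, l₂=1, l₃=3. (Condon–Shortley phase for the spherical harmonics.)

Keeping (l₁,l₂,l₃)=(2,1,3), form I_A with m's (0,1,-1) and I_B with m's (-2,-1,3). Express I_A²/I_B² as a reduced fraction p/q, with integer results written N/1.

2/5

Same 2,1,3: normalisation and zero-m 3j drop out of the ratio.
A: Δ: 0! 4! 2! / 7! → 1/105; sum: t=0:+1/8 = 1/8; 3j²(2 1 3; 0 1 -1) = Δ·Π!·Σ² = 2/35  (sign +1)
B: Δ: 0! 4! 2! / 7! → 1/105; sum: t=0:+1/48 = 1/48; 3j²(2 1 3; -2 -1 3) = Δ·Π!·Σ² = 1/7  (sign +1)
I_A²/I_B² = (2/35)/(1/7) = 2/5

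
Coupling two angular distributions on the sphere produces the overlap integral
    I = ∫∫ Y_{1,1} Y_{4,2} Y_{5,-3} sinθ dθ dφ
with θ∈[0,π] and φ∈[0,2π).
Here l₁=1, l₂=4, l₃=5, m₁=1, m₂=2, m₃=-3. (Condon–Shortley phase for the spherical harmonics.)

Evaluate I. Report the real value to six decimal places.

-0.259847

m-sum 0 ✓  L=10 even ✓  3≤5≤5 ✓
Π(2lᵢ+1) = 3×9×11 = 297
triangle coeff Δ(1,4,5) = 1/495
Σ_t [0,0]: t=0:+1/576 = 1/576
(3j)²=5/99 [(1 4 5; 0 0 0)], sign=-1
Σ_t [0,0]: t=0:+1/2880 = 1/2880
(3j)²=28/495 [(1 4 5; 1 2 -3)], sign=+1
⇒ 4πI² = 28/33
I = (-1)√(28/33/(4π)) = -0.25984664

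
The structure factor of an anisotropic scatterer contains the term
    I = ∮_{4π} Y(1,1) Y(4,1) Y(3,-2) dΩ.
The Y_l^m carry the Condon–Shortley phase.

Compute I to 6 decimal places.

-0.106622

Rules hold: Σm=0, L=8 even, 3≤3≤5.
N = 3·9·7 = 189
Δ = 2!·0!·6!/9! = 1/252
Racah Σ t=1..1: t=1:−1/36 = -1/36
⇒ 3j(1 4 3; 0 0 0)² = 4/63, sgn +1
Racah Σ t=0..0: t=0:+1/240 = 1/240
⇒ 3j(1 4 3; 1 1 -2)² = 1/84, sgn -1
4πI² = N·(3j₀)²·(3jₘ)² = 1/7
I = -1·√(0.142857/4π) = -0.10662181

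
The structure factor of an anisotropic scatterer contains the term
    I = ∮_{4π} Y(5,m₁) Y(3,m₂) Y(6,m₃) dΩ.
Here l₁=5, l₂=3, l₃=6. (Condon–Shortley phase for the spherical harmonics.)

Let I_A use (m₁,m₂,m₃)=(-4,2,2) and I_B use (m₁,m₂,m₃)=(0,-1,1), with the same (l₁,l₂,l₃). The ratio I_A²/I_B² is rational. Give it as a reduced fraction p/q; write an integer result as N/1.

45/14

l's match ⇒ only the (l;m) 3-j factors differ between A and B.
A: triangle coeff Δ(5,3,6) = 1/675675; Σ_t [1,2]: t=1:−1/967680 t=2:+1/60480 = 1/64512; (3j)²=15/1001 [(5 3 6; -4 2 2)], sign=+1
B: triangle coeff Δ(5,3,6) = 1/675675; Σ_t [0,2]: t=0:+1/5760 t=1:−1/3456 t=2:+1/34560 = -1/11520; (3j)²=2/429 [(5 3 6; 0 -1 1)], sign=+1
I_A²/I_B² = (15/1001)/(2/429) = 45/14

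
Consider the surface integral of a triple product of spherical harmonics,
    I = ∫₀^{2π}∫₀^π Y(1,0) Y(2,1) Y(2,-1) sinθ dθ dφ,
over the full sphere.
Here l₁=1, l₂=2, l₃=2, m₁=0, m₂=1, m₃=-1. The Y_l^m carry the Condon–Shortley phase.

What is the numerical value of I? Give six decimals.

L=5 odd ⇒ parity kills the (l;000) factor ⇒ I = 0

0.000000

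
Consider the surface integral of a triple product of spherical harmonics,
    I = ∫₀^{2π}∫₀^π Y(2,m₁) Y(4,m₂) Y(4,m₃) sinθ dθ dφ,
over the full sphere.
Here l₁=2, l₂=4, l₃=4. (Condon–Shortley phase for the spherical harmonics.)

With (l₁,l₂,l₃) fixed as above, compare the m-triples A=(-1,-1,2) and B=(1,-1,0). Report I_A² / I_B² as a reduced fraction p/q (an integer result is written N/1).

l's match ⇒ only the (l;m) 3-j factors differ between A and B.
A: triangle coeff Δ(2,4,4) = 1/13860; Σ_t [1,2]: t=1:−1/96 t=2:+1/240 = -1/160; (3j)²=27/1540 [(2 4 4; -1 -1 2)], sign=-1
B: triangle coeff Δ(2,4,4) = 1/13860; Σ_t [0,1]: t=0:+1/72 t=1:−1/96 = 1/288; (3j)²=1/462 [(2 4 4; 1 -1 0)], sign=+1
I_A²/I_B² = (27/1540)/(1/462) = 81/10

81/10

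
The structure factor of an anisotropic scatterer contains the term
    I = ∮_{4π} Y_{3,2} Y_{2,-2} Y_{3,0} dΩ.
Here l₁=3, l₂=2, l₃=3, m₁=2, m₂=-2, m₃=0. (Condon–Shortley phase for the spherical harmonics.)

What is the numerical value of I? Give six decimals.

m-sum 0 ✓  L=8 even ✓  1≤3≤5 ✓
Π(2lᵢ+1) = 7×5×7 = 245
triangle coeff Δ(3,2,3) = 1/3780
Σ_t [0,2]: t=0:+1/24 t=1:−1/4 t=2:+1/24 = -1/6
(3j)²=4/105 [(3 2 3; 0 0 0)], sign=+1
Σ_t [0,0]: t=0:+1/24 = 1/24
(3j)²=1/21 [(3 2 3; 2 -2 0)], sign=-1
⇒ 4πI² = 4/9
I = (-1)√(4/9/(4π)) = -0.18806319

-0.188063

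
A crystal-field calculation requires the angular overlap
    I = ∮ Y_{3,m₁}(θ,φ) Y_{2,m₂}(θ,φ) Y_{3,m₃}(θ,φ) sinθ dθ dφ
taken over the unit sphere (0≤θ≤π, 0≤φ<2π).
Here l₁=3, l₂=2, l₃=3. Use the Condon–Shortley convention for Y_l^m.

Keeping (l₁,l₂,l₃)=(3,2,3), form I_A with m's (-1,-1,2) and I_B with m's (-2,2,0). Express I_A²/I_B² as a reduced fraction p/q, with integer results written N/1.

l's match ⇒ only the (l;m) 3-j factors differ between A and B.
A: triangle coeff Δ(3,2,3) = 1/3780; Σ_t [0,1]: t=0:+1/48 t=1:−1/12 = -1/16; (3j)²=1/28 [(3 2 3; -1 -1 2)], sign=+1
B: triangle coeff Δ(3,2,3) = 1/3780; Σ_t [2,2]: t=2:+1/24 = 1/24; (3j)²=1/21 [(3 2 3; -2 2 0)], sign=-1
I_A²/I_B² = (1/28)/(1/21) = 3/4

3/4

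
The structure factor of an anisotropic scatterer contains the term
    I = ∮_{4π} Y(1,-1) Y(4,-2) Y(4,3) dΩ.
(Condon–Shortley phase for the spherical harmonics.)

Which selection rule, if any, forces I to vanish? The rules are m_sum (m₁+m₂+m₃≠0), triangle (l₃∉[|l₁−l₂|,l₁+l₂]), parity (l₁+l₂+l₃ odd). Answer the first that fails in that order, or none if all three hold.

m₁+m₂+m₃ = -1 − 2 + 3 = 0  ✓
triangle: |1−4|=3 ≤ l₃=4 ≤ 1+4=5  ✓
parity: l₁+l₂+l₃ = 9 is odd  ✗

parity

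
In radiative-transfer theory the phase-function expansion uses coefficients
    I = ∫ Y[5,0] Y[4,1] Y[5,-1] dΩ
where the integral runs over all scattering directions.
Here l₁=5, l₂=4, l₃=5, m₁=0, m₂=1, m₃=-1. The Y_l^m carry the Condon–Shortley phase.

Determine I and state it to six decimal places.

-0.053153

Checks pass: Σm=0; 14 even; l₃=5∈[1,9].
(2·5+1)(2·4+1)(2·5+1) = 1089
Δ: 4! 6! 4! / 15! → 1/3153150
sum: t=0:+1/69120 t=1:−1/1728 t=2:+1/576 t=3:−1/1728 t=4:+1/69120 = 7/11520
3j²(5 4 5; 0 0 0) = Δ·Π!·Σ² = 2/143  (sign -1)
sum: t=1:−1/6912 t=2:+1/864 t=3:−1/1152 t=4:+1/17280 = 7/34560
3j²(5 4 5; 0 1 -1) = Δ·Π!·Σ² = 1/429  (sign +1)
combine: 4πI² = 1089·2/143·1/429 = 6/169
take √, sign -1: I = -0.05315295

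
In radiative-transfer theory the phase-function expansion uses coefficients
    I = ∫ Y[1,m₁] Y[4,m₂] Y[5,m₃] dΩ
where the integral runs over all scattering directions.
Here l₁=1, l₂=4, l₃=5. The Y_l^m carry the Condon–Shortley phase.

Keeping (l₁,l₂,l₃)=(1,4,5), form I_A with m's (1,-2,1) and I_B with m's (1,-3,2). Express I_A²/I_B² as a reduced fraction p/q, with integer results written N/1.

l's match ⇒ only the (l;m) 3-j factors differ between A and B.
A: triangle coeff Δ(1,4,5) = 1/495; Σ_t [0,0]: t=0:+1/2880 = 1/2880; (3j)²=2/165 [(1 4 5; 1 -2 1)], sign=+1
B: triangle coeff Δ(1,4,5) = 1/495; Σ_t [0,0]: t=0:+1/10080 = 1/10080; (3j)²=1/165 [(1 4 5; 1 -3 2)], sign=-1
I_A²/I_B² = (2/165)/(1/165) = 2/1

2/1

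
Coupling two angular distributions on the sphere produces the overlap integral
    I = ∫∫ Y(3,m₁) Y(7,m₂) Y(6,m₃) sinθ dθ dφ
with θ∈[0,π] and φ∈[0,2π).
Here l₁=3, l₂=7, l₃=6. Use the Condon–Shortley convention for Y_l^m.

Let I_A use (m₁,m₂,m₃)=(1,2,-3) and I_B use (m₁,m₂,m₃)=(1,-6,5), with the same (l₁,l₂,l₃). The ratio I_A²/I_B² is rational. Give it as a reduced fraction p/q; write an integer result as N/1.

20535/1573

l's match ⇒ only the (l;m) 3-j factors differ between A and B.
A: triangle coeff Δ(3,7,6) = 1/2042040; Σ_t [0,2]: t=0:+1/17418240 t=1:−1/483840 t=2:+1/241920 = 37/17418240; (3j)²=1369/136136 [(3 7 6; 1 2 -3)], sign=-1
B: triangle coeff Δ(3,7,6) = 1/2042040; Σ_t [0,1]: t=0:+1/17418240 t=1:−1/21772800 = 1/87091200; (3j)²=11/14280 [(3 7 6; 1 -6 5)], sign=-1
I_A²/I_B² = (1369/136136)/(11/14280) = 20535/1573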